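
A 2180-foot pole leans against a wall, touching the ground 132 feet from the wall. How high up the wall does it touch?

The ladder, wall, and ground form a right triangle with hypotenuse 2180 and one leg 132.
By the Pythagorean theorem: h² = 2180² - 132² = 4752400 - 17424 = 4734976
h = √4734976 = 2176 feet

2176 feet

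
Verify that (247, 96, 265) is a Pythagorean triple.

Compute a² + b²:
247² + 96² = 61009 + 9216 = 70225
Compute c²:
265² = 70225
Since 70225 = 70225, it is a Pythagorean triple.

Yes, it is a Pythagorean triple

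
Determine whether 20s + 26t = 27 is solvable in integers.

Step 1: Compute gcd(20, 26).
gcd(20, 26) = 2

Step 2: Check divisibility.
Does 2 divide 27? 27 = 2 x 13 + 1, so no.

By the theorem on linear Diophantine equations, 20s + 26t = 27 has integer solutions if and only if gcd(20, 26) divides 27. Since 2 does not divide 27, no solutions exist.

No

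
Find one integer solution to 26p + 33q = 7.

Step 1: Check solvability.
gcd(26, 33) = 1
Since 1 divides 7, solutions exist.

Step 2: Apply extended Euclidean algorithm to find gcd.
We find integers such that 26*x0 + 33*y0 = 1

Step 3: Scale the particular solution.
Multiply by 7/1 = 7:
p = 98, q = -77

Step 4: Verify.
26*(98) + 33*(-77) = 7 = 7 ✓

p = 98, q = -77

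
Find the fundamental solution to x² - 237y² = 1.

We seek the smallest positive integers (x, y) with x² - 237y² = 1, i.e., x² = 237y² + 1.
Try successive y values:
y = 1: x² = 237·1² + 1 = 238, not a perfect square
y = 2: x² = 237·2² + 1 = 949, not a perfect square
y = 3: x² = 237·3² + 1 = 2134, not a perfect square
... continuing the search (or via continued fractions) ...
y = 14820: x² = 237·14820² + 1 = 52052878801, x = 228151 ✓

Verify: 228151² - 237·14820² = 52052878801 - 52052878800 = 1 ✓

x = 228151, y = 14820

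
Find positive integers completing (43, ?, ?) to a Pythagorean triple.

We need the other leg and hypotenuse such that 43² + x² = c².
Take x = 924, c = 925: 43² + 924² = 1849 + 853776 = 855625 = 925² ✓
Triple: (43, 924, 925)

(43, 924, 925)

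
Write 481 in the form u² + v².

We need to find integers u, v > 0 such that u² + v² = 481.
Trying u = 9: v² = 481 - 9² = 481 - 81 = 400
v = 20
Check: 9² + 20² = 81 + 400 = 481 ✓

481 = 9² + 20²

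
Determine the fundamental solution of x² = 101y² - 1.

We need x² = 101y² - 1. Try successive y:
y = 1: x² = 101·1² - 1 = 100 = 10² ✓
Check: 10² - 101·1² = 100 - 101 = -1 ✓

x = 10, y = 1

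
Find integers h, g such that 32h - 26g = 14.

Step 1: Check solvability.
gcd(32, 26) = 2
Since 2 divides 14, solutions exist.

Step 2: Apply extended Euclidean algorithm to find gcd.
We find integers such that 32*x0 + 26*y0 = 2

Step 3: Scale the particular solution.
Multiply by 14/2 = 7:
h = -28, g = -35

Step 4: Verify.
32*(-28) - 26*(-35) = 14 = 14 ✓

h = -28, g = -35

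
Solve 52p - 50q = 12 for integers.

Step 1: Check solvability.
gcd(52, 50) = 2
Since 2 divides 12, solutions exist.

Step 2: Apply extended Euclidean algorithm to find gcd.
We find integers such that 52*x0 + 50*y0 = 2

Step 3: Scale the particular solution.
Multiply by 12/2 = 6:
p = 6, q = 6

Step 4: Verify.
52*(6) - 50*(6) = 12 = 12 ✓

p = 6, q = 6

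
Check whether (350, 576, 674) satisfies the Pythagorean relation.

Compute a² + b²:
350² + 576² = 122500 + 331776 = 454276
Compute c²:
674² = 454276
Since 454276 = 454276, it is a Pythagorean triple.

Yes, it is a Pythagorean triple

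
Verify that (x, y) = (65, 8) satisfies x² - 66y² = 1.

Compute x² = 65² = 4225
Compute 66y² = 66·8² = 66·64 = 4224
x² - 66y² = 4225 - 4224 = 1
Since this equals 1, (65, 8) is a solution.

Yes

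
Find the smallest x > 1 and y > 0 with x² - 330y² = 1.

We seek the smallest positive integers (x, y) with x² - 330y² = 1, i.e., x² = 330y² + 1.
Try successive y values:
y = 1: x² = 330·1² + 1 = 331, not a perfect square
y = 2: x² = 330·2² + 1 = 1321, not a perfect square
y = 3: x² = 330·3² + 1 = 2971, not a perfect square
... continuing the search (or via continued fractions) ...
y = 6: x² = 330·6² + 1 = 11881, x = 109 ✓

Verify: 109² - 330·6² = 11881 - 11880 = 1 ✓

x = 109, y = 6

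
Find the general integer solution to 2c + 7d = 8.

Step 1: Compute gcd(2, 7) = 1.
Since 1 divides 8, solutions exist.

Step 2: Find a particular solution using extended Euclidean algorithm.
We get c₀ = -24, d₀ = 8.
Check: 2*-24 + 7*8 = 8 = 8 ✓

Step 3: Write the general solution.
c = -24 + (7/1)t = -24 + 7t
d = 8 - (2/1)t = 8 - 2t
for any integer t.

c = -24 + 7t, d = 8 - 2t for integer t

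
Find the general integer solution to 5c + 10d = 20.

Step 1: Compute gcd(5, 10) = 5.
Since 5 divides 20, solutions exist.

Step 2: Find a particular solution using extended Euclidean algorithm.
We get c₀ = 4, d₀ = 0.
Check: 5*4 + 10*0 = 20 = 20 ✓

Step 3: Write the general solution.
c = 4 + (10/5)t = 4 + 2t
d = 0 - (5/5)t = 0 - 1t
for any integer t.

c = 4 + 2t, d = 0 - 1t for integer t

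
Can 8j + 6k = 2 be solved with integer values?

Step 1: Compute gcd(8, 6).
gcd(8, 6) = 2

Step 2: Check divisibility.
Does 2 divide 2? 2 = 2 x 1, so yes.

By the theorem on linear Diophantine equations, 8j + 6k = 2 has integer solutions if and only if gcd(8, 6) divides 2. Since 2 | 2, solutions exist.

Yes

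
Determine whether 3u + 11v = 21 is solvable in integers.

Step 1: Compute gcd(3, 11).
gcd(3, 11) = 1

Step 2: Check divisibility.
Does 1 divide 21? 21 = 1 x 21, so yes.

By the theorem on linear Diophantine equations, 3u + 11v = 21 has integer solutions if and only if gcd(3, 11) divides 21. Since 1 | 21, solutions exist.

Yes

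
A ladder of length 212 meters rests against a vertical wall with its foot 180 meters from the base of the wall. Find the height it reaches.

The ladder, wall, and ground form a right triangle with hypotenuse 212 and one leg 180.
By the Pythagorean theorem: h² = 212² - 180² = 44944 - 32400 = 12544
h = √12544 = 112 meters

112 meters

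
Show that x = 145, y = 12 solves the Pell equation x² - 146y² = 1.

Compute x² = 145² = 21025
Compute 146y² = 146·12² = 146·144 = 21024
x² - 146y² = 21025 - 21024 = 1
Since this equals 1, (145, 12) is a solution.

Yes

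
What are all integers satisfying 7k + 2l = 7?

Step 1: Compute gcd(7, 2) = 1.
Since 1 divides 7, solutions exist.

Step 2: Find a particular solution using extended Euclidean algorithm.
We get k₀ = 7, l₀ = -21.
Check: 7*7 + 2*-21 = 7 = 7 ✓

Step 3: Write the general solution.
k = 7 + (2/1)t = 7 + 2t
l = -21 - (7/1)t = -21 - 7t
for any integer t.

k = 7 + 2t, l = -21 - 7t for integer t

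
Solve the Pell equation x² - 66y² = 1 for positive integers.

We seek the smallest positive integers (x, y) with x² - 66y² = 1, i.e., x² = 66y² + 1.
Try successive y values:
y = 1: x² = 66·1² + 1 = 67, not a perfect square
y = 2: x² = 66·2² + 1 = 265, not a perfect square
y = 3: x² = 66·3² + 1 = 595, not a perfect square
... continuing the search (or via continued fractions) ...
y = 8: x² = 66·8² + 1 = 4225, x = 65 ✓

Verify: 65² - 66·8² = 4225 - 4224 = 1 ✓

x = 65, y = 8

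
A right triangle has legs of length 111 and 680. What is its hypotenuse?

c² = a² + b² = 111² + 680² = 12321 + 462400 = 474721
c = 689

689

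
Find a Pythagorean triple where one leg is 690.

We need the other leg and hypotenuse such that 690² + x² = c².
Take x = 1512, c = 1662: 690² + 1512² = 476100 + 2286144 = 2762244 = 1662² ✓
Triple: (690, 1512, 1662)

(690, 1512, 1662)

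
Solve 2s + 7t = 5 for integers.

Step 1: Check solvability.
gcd(2, 7) = 1
Since 1 divides 5, solutions exist.

Step 2: Apply extended Euclidean algorithm to find gcd.
We find integers such that 2*x0 + 7*y0 = 1

Step 3: Scale the particular solution.
Multiply by 5/1 = 5:
s = -15, t = 5

Step 4: Verify.
2*(-15) + 7*(5) = 5 = 5 ✓

s = -15, t = 5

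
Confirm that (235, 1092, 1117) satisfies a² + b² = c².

Compute a² + b² = 235² + 1092² = 55225 + 1192464 = 1247689
Compute c² = 1117² = 1247689
Since 1247689 = 1247689, confirmed.

Yes, it is a Pythagorean triple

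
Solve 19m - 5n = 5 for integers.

Step 1: Check solvability.
gcd(19, 5) = 1
Since 1 divides 5, solutions exist.

Step 2: Apply extended Euclidean algorithm to find gcd.
We find integers such that 19*x0 + 5*y0 = 1

Step 3: Scale the particular solution.
Multiply by 5/1 = 5:
m = -5, n = -20

Step 4: Verify.
19*(-5) - 5*(-20) = 5 = 5 ✓

m = -5, n = -20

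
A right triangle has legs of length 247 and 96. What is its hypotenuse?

c² = a² + b² = 247² + 96² = 61009 + 9216 = 70225
c = 265

265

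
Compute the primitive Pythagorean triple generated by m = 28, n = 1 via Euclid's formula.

a = m² - n² = 28² - 1² = 784 - 1 = 783
b = 2mn = 2·28·1 = 56
c = m² + n² = 784 + 1 = 785
Verify: 783² + 56² = 613089 + 3136 = 616225 = 785² ✓

(783, 56, 785)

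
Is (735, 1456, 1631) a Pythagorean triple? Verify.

Compute a² + b² = 735² + 1456² = 540225 + 2119936 = 2660161
Compute c² = 1631² = 2660161
Since 2660161 = 2660161, confirmed.

Yes, it is a Pythagorean triple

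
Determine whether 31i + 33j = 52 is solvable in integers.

Step 1: Compute gcd(31, 33).
gcd(31, 33) = 1

Step 2: Check divisibility.
Does 1 divide 52? 52 = 1 x 52, so yes.

By the theorem on linear Diophantine equations, 31i + 33j = 52 has integer solutions if and only if gcd(31, 33) divides 52. Since 1 | 52, solutions exist.

Yes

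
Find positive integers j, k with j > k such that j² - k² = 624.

Factor: j² - k² = (j+k)(j-k) = 624.
We need two factors of 624 with the same parity.
Use j+k = 312 and j-k = 2 (product 312·2 = 624).
Adding: 2j = 314, so j = 157.
Subtracting: 2k = 310, so k = 155.
Check: 157² - 155² = 24649 - 24025 = 624 ✓

j = 157, k = 155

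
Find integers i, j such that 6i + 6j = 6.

Step 1: Check solvability.
gcd(6, 6) = 6
Since 6 divides 6, solutions exist.

Step 2: Apply extended Euclidean algorithm to find gcd.
We find integers such that 6*x0 + 6*y0 = 6

Step 3: Scale the particular solution.
Multiply by 6/6 = 1:
i = 0, j = 1

Step 4: Verify.
6*(0) + 6*(1) = 6 = 6 ✓

i = 0, j = 1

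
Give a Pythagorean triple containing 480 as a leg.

We need the other leg and hypotenuse such that 480² + x² = c².
Take x = 31, c = 481: 480² + 31² = 230400 + 961 = 231361 = 481² ✓
Triple: (31, 480, 481)

(31, 480, 481)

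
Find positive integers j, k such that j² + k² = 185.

Search for j with 185 - j² a perfect square.
j = 4: 185 - 4² = 185 - 16 = 169 = 13² ✓
So j = 4, k = 13.

j = 4, k = 13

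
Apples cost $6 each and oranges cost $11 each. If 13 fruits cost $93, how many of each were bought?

Let a = apples, o = oranges.
a + o = 13
6a + 11o = 93
Substitute o = 13 - a:
6a + 11(13 - a) = 93
(6 - 11)a = 93 - 143
-5a = -50
a = 10, o = 13 - 10 = 3

Apples: 10, Oranges: 3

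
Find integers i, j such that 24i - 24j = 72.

Step 1: Check solvability.
gcd(24, 24) = 24
Since 24 divides 72, solutions exist.

Step 2: Apply extended Euclidean algorithm to find gcd.
We find integers such that 24*x0 + 24*y0 = 24

Step 3: Scale the particular solution.
Multiply by 72/24 = 3:
i = 0, j = -3

Step 4: Verify.
24*(0) - 24*(-3) = 72 = 72 ✓

i = 0, j = -3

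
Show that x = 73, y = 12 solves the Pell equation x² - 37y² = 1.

Compute x² = 73² = 5329
Compute 37y² = 37·12² = 37·144 = 5328
x² - 37y² = 5329 - 5328 = 1
Since this equals 1, (73, 12) is a solution.

Yes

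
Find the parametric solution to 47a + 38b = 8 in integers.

Step 1: Compute gcd(47, 38) = 1.
Since 1 divides 8, solutions exist.

Step 2: Find a particular solution using extended Euclidean algorithm.
We get a₀ = 136, b₀ = -168.
Check: 47*136 + 38*-168 = 8 = 8 ✓

Step 3: Write the general solution.
a = 136 + (38/1)t = 136 + 38t
b = -168 - (47/1)t = -168 - 47t
for any integer t.

a = 136 + 38t, b = -168 - 47t for integer t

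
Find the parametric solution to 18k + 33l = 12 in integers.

Step 1: Compute gcd(18, 33) = 3.
Since 3 divides 12, solutions exist.

Step 2: Find a particular solution using extended Euclidean algorithm.
We get k₀ = 8, l₀ = -4.
Check: 18*8 + 33*-4 = 12 = 12 ✓

Step 3: Write the general solution.
k = 8 + (33/3)t = 8 + 11t
l = -4 - (18/3)t = -4 - 6t
for any integer t.

k = 8 + 11t, l = -4 - 6t for integer t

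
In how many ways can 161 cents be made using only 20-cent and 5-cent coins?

We need non-negative integers (x, y) with 20x + 5y = 161.
For each x from 0 to 8, check if (161 - 20x) is a non-negative multiple of 5.
Solutions (x, y): none
Count: 0

0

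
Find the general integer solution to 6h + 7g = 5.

Step 1: Compute gcd(6, 7) = 1.
Since 1 divides 5, solutions exist.

Step 2: Find a particular solution using extended Euclidean algorithm.
We get h₀ = -5, g₀ = 5.
Check: 6*-5 + 7*5 = 5 = 5 ✓

Step 3: Write the general solution.
h = -5 + (7/1)t = -5 + 7t
g = 5 - (6/1)t = 5 - 6t
for any integer t.

h = -5 + 7t, g = 5 - 6t for integer t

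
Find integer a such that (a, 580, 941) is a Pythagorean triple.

a² = c² - b² = 941² - 580² = 885481 - 336400 = 549081
a = sqrt(549081) = 741

741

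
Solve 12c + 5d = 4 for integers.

Step 1: Check solvability.
gcd(12, 5) = 1
Since 1 divides 4, solutions exist.

Step 2: Apply extended Euclidean algorithm to find gcd.
We find integers such that 12*x0 + 5*y0 = 1

Step 3: Scale the particular solution.
Multiply by 4/1 = 4:
c = -8, d = 20

Step 4: Verify.
12*(-8) + 5*(20) = 4 = 4 ✓

c = -8, d = 20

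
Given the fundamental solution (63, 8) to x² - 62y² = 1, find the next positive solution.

Solutions to x² - Dy² = 1 are generated by powers of (x₀ + y₀√D).
The next solution satisfies x₁ + y₁√62 = (x₀ + y₀√62)², giving:
x₁ = x₀² + 62y₀² = 63² + 62·8² = 3969 + 3968 = 7937
y₁ = 2x₀y₀ = 2·63·8 = 1008

Verify: 7937² - 62·1008² = 62995969 - 62995968 = 1 ✓

x = 7937, y = 1008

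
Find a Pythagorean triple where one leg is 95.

We need the other leg and hypotenuse such that 95² + x² = c².
Take x = 900, c = 905: 95² + 900² = 9025 + 810000 = 819025 = 905² ✓
Triple: (95, 900, 905)

(95, 900, 905)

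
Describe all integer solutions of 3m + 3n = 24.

Step 1: Compute gcd(3, 3) = 3.
Since 3 divides 24, solutions exist.

Step 2: Find a particular solution using extended Euclidean algorithm.
We get m₀ = 0, n₀ = 8.
Check: 3*0 + 3*8 = 24 = 24 ✓

Step 3: Write the general solution.
m = 0 + (3/3)t = 0 + 1t
n = 8 - (3/3)t = 8 - 1t
for any integer t.

m = 0 + 1t, n = 8 - 1t for integer t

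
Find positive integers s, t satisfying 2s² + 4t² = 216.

Try small values of s and check whether (216 - 2s²)/4 is a perfect square.
s = 10: 2·10² = 200, so 4t² = 216 - 200 = 16, giving t² = 4, t = 2.
Check: 2·10² + 4·2² = 200 + 16 = 216 ✓

s = 10, t = 2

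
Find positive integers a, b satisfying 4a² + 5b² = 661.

Try small values of a and check whether (661 - 4a²)/5 is a perfect square.
a = 8: 4·8² = 256, so 5b² = 661 - 256 = 405, giving b² = 81, b = 9.
Check: 4·8² + 5·9² = 256 + 405 = 661 ✓

a = 8, b = 9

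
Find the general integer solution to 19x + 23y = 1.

Step 1: Compute gcd(19, 23) = 1.
Since 1 divides 1, solutions exist.

Step 2: Find a particular solution using extended Euclidean algorithm.
We get x₀ = -6, y₀ = 5.
Check: 19*-6 + 23*5 = 1 = 1 ✓

Step 3: Write the general solution.
x = -6 + (23/1)t = -6 + 23t
y = 5 - (19/1)t = 5 - 19t
for any integer t.

x = -6 + 23t, y = 5 - 19t for integer t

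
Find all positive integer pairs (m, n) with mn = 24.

The positive divisors of 24 are: 1, 2, 3, 4, 6, 8, 12, 24.
Each divisor d gives the pair (d, 24/d):
(1, 24), (2, 12), (3, 8), (4, 6), (6, 4), (8, 3), (12, 2), (24, 1)

(1, 24), (2, 12), (3, 8), (4, 6), (6, 4), (8, 3), (12, 2), (24, 1)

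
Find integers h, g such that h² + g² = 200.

We need to find integers h, g > 0 such that h² + g² = 200.
Trying h = 2: g² = 200 - 2² = 200 - 4 = 196
g = 14
Check: 2² + 14² = 4 + 196 = 200 ✓

200 = 2² + 14²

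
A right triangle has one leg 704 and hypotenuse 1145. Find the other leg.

a² = c² - b² = 1311025 - 495616 = 815409
a = 903

903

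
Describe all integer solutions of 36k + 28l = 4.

Step 1: Compute gcd(36, 28) = 4.
Since 4 divides 4, solutions exist.

Step 2: Find a particular solution using extended Euclidean algorithm.
We get k₀ = -3, l₀ = 4.
Check: 36*-3 + 28*4 = 4 = 4 ✓

Step 3: Write the general solution.
k = -3 + (28/4)t = -3 + 7t
l = 4 - (36/4)t = 4 - 9t
for any integer t.

k = -3 + 7t, l = 4 - 9t for integer t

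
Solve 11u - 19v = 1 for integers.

Step 1: Check solvability.
gcd(11, 19) = 1
Since 1 divides 1, solutions exist.

Step 2: Apply extended Euclidean algorithm to find gcd.
We find integers such that 11*x0 + 19*y0 = 1

Step 3: Scale the particular solution.
Multiply by 1/1 = 1:
u = 7, v = 4

Step 4: Verify.
11*(7) - 19*(4) = 1 = 1 ✓

u = 7, v = 4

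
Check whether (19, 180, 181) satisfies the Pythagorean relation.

Compute a² + b²:
19² + 180² = 361 + 32400 = 32761
Compute c²:
181² = 32761
Since 32761 = 32761, it is a Pythagorean triple.

Yes, it is a Pythagorean triple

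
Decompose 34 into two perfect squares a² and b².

We need to find integers a, b > 0 such that a² + b² = 34.
Trying a = 3: b² = 34 - 3² = 34 - 9 = 25
b = 5
Check: 3² + 5² = 9 + 25 = 34 ✓

34 = 3² + 5²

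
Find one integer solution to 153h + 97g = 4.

Step 1: Check solvability.
gcd(153, 97) = 1
Since 1 divides 4, solutions exist.

Step 2: Apply extended Euclidean algorithm to find gcd.
We find integers such that 153*x0 + 97*y0 = 1

Step 3: Scale the particular solution.
Multiply by 4/1 = 4:
h = 104, g = -164

Step 4: Verify.
153*(104) + 97*(-164) = 4 = 4 ✓

h = 104, g = -164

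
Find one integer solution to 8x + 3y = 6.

Step 1: Check solvability.
gcd(8, 3) = 1
Since 1 divides 6, solutions exist.

Step 2: Apply extended Euclidean algorithm to find gcd.
We find integers such that 8*x0 + 3*y0 = 1

Step 3: Scale the particular solution.
Multiply by 6/1 = 6:
x = -6, y = 18

Step 4: Verify.
8*(-6) + 3*(18) = 6 = 6 ✓

x = -6, y = 18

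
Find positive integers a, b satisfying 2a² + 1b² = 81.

Try small values of a and check whether (81 - 2a²)/1 is a perfect square.
a = 4: 2·4² = 32, so 1b² = 81 - 32 = 49, giving b² = 49, b = 7.
Check: 2·4² + 1·7² = 32 + 49 = 81 ✓

a = 4, b = 7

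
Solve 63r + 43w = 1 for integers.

Step 1: Check solvability.
gcd(63, 43) = 1
Since 1 divides 1, solutions exist.

Step 2: Apply extended Euclidean algorithm to find gcd.
We find integers such that 63*x0 + 43*y0 = 1

Step 3: Scale the particular solution.
Multiply by 1/1 = 1:
r = -15, w = 22

Step 4: Verify.
63*(-15) + 43*(22) = 1 = 1 ✓

r = -15, w = 22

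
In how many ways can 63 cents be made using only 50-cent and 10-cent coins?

We need non-negative integers (x, y) with 50x + 10y = 63.
For each x from 0 to 1, check if (63 - 50x) is a non-negative multiple of 10.
Solutions (x, y): none
Count: 0

0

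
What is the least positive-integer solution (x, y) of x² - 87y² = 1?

We seek the smallest positive integers (x, y) with x² - 87y² = 1, i.e., x² = 87y² + 1.
Try successive y values:
y = 1: x² = 87·1² + 1 = 88, not a perfect square
y = 2: x² = 87·2² + 1 = 349, not a perfect square
y = 3: x² = 87·3² + 1 = 784, x = 28 ✓

Verify: 28² - 87·3² = 784 - 783 = 1 ✓

x = 28, y = 3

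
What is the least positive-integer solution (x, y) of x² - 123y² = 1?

We seek the smallest positive integers (x, y) with x² - 123y² = 1, i.e., x² = 123y² + 1.
Try successive y values:
y = 1: x² = 123·1² + 1 = 124, not a perfect square
y = 2: x² = 123·2² + 1 = 493, not a perfect square
y = 3: x² = 123·3² + 1 = 1108, not a perfect square
... continuing the search (or via continued fractions) ...
y = 11: x² = 123·11² + 1 = 14884, x = 122 ✓

Verify: 122² - 123·11² = 14884 - 14883 = 1 ✓

x = 122, y = 11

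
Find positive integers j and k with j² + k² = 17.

We need to find integers j, k > 0 such that j² + k² = 17.
Trying j = 1: k² = 17 - 1² = 17 - 1 = 16
k = 4
Check: 1² + 4² = 1 + 16 = 17 ✓

17 = 1² + 4²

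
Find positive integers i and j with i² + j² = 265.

We need to find integers i, j > 0 such that i² + j² = 265.
Trying i = 3: j² = 265 - 3² = 265 - 9 = 256
j = 16
Check: 3² + 16² = 9 + 256 = 265 ✓

265 = 3² + 16²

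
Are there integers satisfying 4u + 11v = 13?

Step 1: Compute gcd(4, 11).
gcd(4, 11) = 1

Step 2: Check divisibility.
Does 1 divide 13? 13 = 1 x 13, so yes.

By the theorem on linear Diophantine equations, 4u + 11v = 13 has integer solutions if and only if gcd(4, 11) divides 13. Since 1 | 13, solutions exist.

Yes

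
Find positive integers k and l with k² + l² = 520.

We need to find integers k, l > 0 such that k² + l² = 520.
Trying k = 6: l² = 520 - 6² = 520 - 36 = 484
l = 22
Check: 6² + 22² = 36 + 484 = 520 ✓

520 = 6² + 22²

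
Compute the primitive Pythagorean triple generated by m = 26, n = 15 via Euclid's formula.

a = m² - n² = 676 - 225 = 451
b = 2mn = 2·26·15 = 780
c = m² + n² = 676 + 225 = 901
Verify: 451² + 780² = 203401 + 608400 = 811801 = 901² ✓

(451, 780, 901)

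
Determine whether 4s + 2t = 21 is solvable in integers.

Step 1: Compute gcd(4, 2).
gcd(4, 2) = 2

Step 2: Check divisibility.
Does 2 divide 21? 21 = 2 x 10 + 1, so no.

By the theorem on linear Diophantine equations, 4s + 2t = 21 has integer solutions if and only if gcd(4, 2) divides 21. Since 2 does not divide 21, no solutions exist.

No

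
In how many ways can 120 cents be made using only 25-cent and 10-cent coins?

We need non-negative integers (x, y) with 25x + 10y = 120.
For each x from 0 to 4, check if (120 - 25x) is a non-negative multiple of 10.
Solutions (x, y): (0,12), (2,7), (4,2)
Count: 3

3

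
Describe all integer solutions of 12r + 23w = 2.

Step 1: Compute gcd(12, 23) = 1.
Since 1 divides 2, solutions exist.

Step 2: Find a particular solution using extended Euclidean algorithm.
We get r₀ = 4, w₀ = -2.
Check: 12*4 + 23*-2 = 2 = 2 ✓

Step 3: Write the general solution.
r = 4 + (23/1)t = 4 + 23t
w = -2 - (12/1)t = -2 - 12t
for any integer t.

r = 4 + 23t, w = -2 - 12t for integer t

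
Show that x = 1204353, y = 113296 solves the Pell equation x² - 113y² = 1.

Compute x² = 1204353² = 1450466148609
Compute 113y² = 113·113296² = 113·12835983616 = 1450466148608
x² - 113y² = 1450466148609 - 1450466148608 = 1
Since this equals 1, (1204353, 113296) is a solution.

Yes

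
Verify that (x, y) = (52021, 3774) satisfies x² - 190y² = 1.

Compute x² = 52021² = 2706184441
Compute 190y² = 190·3774² = 190·14243076 = 2706184440
x² - 190y² = 2706184441 - 2706184440 = 1
Since this equals 1, (52021, 3774) is a solution.

Yes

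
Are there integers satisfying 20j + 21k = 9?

Step 1: Compute gcd(20, 21).
gcd(20, 21) = 1

Step 2: Check divisibility.
Does 1 divide 9? 9 = 1 x 9, so yes.

By the theorem on linear Diophantine equations, 20j + 21k = 9 has integer solutions if and only if gcd(20, 21) divides 9. Since 1 | 9, solutions exist.

Yes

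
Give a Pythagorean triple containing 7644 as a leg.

We need the other leg and hypotenuse such that 7644² + x² = c².
Take x = 1645, c = 7819: 7644² + 1645² = 58430736 + 2706025 = 61136761 = 7819² ✓
Triple: (1645, 7644, 7819)

(1645, 7644, 7819)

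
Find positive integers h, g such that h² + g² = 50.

Search for h with 50 - h² a perfect square.
h = 1: 50 - 1² = 50 - 1 = 49 = 7² ✓
So h = 1, g = 7.

h = 1, g = 7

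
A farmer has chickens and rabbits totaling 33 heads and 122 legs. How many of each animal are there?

Let c = chickens, r = rabbits.
Heads: c + r = 33
Legs: 2c + 4r = 122
From the first equation, c = 33 - r. Substitute:
2(33 - r) + 4r = 122
66 + 2r = 122
r = (122 - 66)/2 = 28
c = 33 - 28 = 5

Chickens: 5, Rabbits: 28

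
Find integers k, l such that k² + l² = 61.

We need to find integers k, l > 0 such that k² + l² = 61.
Trying k = 5: l² = 61 - 5² = 61 - 25 = 36
l = 6
Check: 5² + 6² = 25 + 36 = 61 ✓

61 = 5² + 6²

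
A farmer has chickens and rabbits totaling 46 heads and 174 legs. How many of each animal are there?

Let c = chickens, r = rabbits.
Heads: c + r = 46
Legs: 2c + 4r = 174
From the first equation, c = 46 - r. Substitute:
2(46 - r) + 4r = 174
92 + 2r = 174
r = (174 - 92)/2 = 41
c = 46 - 41 = 5

Chickens: 5, Rabbits: 41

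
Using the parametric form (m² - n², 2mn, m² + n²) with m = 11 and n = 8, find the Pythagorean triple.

a = m² - n² = 121 - 64 = 57
b = 2mn = 2·11·8 = 176
c = m² + n² = 121 + 64 = 185
Verify: 57² + 176² = 3249 + 30976 = 34225 = 185² ✓

(57, 176, 185)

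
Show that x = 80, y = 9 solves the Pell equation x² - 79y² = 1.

Compute x² = 80² = 6400
Compute 79y² = 79·9² = 79·81 = 6399
x² - 79y² = 6400 - 6399 = 1
Since this equals 1, (80, 9) is a solution.

Yes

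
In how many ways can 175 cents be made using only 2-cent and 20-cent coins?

We need non-negative integers (x, y) with 2x + 20y = 175.
For each x from 0 to 87, check if (175 - 2x) is a non-negative multiple of 20.
Solutions (x, y): none
Count: 0

0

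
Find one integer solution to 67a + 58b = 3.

Step 1: Check solvability.
gcd(67, 58) = 1
Since 1 divides 3, solutions exist.

Step 2: Apply extended Euclidean algorithm to find gcd.
We find integers such that 67*x0 + 58*y0 = 1

Step 3: Scale the particular solution.
Multiply by 3/1 = 3:
a = 39, b = -45

Step 4: Verify.
67*(39) + 58*(-45) = 3 = 3 ✓

a = 39, b = -45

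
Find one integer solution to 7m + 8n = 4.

Step 1: Check solvability.
gcd(7, 8) = 1
Since 1 divides 4, solutions exist.

Step 2: Apply extended Euclidean algorithm to find gcd.
We find integers such that 7*x0 + 8*y0 = 1

Step 3: Scale the particular solution.
Multiply by 4/1 = 4:
m = -4, n = 4

Step 4: Verify.
7*(-4) + 8*(4) = 4 = 4 ✓

m = -4, n = 4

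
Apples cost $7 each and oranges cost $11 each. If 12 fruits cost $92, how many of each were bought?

Let a = apples, o = oranges.
a + o = 12
7a + 11o = 92
Substitute o = 12 - a:
7a + 11(12 - a) = 92
(7 - 11)a = 92 - 132
-4a = -40
a = 10, o = 12 - 10 = 2

Apples: 10, Oranges: 2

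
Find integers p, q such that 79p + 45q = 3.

Step 1: Check solvability.
gcd(79, 45) = 1
Since 1 divides 3, solutions exist.

Step 2: Apply extended Euclidean algorithm to find gcd.
We find integers such that 79*x0 + 45*y0 = 1

Step 3: Scale the particular solution.
Multiply by 3/1 = 3:
p = 12, q = -21

Step 4: Verify.
79*(12) + 45*(-21) = 3 = 3 ✓

p = 12, q = -21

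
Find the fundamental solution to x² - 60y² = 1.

We seek the smallest positive integers (x, y) with x² - 60y² = 1, i.e., x² = 60y² + 1.
Try successive y values:
y = 1: x² = 60·1² + 1 = 61, not a perfect square
y = 2: x² = 60·2² + 1 = 241, not a perfect square
y = 3: x² = 60·3² + 1 = 541, not a perfect square
... continuing the search (or via continued fractions) ...
y = 4: x² = 60·4² + 1 = 961, x = 31 ✓

Verify: 31² - 60·4² = 961 - 960 = 1 ✓

x = 31, y = 4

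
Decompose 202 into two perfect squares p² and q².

We need to find integers p, q > 0 such that p² + q² = 202.
Trying p = 9: q² = 202 - 9² = 202 - 81 = 121
q = 11
Check: 9² + 11² = 81 + 121 = 202 ✓

202 = 9² + 11²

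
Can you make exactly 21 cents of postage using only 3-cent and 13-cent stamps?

We need non-negative x, y with 3x + 13y = 21.
gcd(3, 13) = 1 divides 21, so integer solutions exist.
Search for a non-negative one: x = 7 gives 13y = 21 - 21 = 0, so y = 0.
Check: 3·7 + 13·0 = 21 ✓

Yes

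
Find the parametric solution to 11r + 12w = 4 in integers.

Step 1: Compute gcd(11, 12) = 1.
Since 1 divides 4, solutions exist.

Step 2: Find a particular solution using extended Euclidean algorithm.
We get r₀ = -4, w₀ = 4.
Check: 11*-4 + 12*4 = 4 = 4 ✓

Step 3: Write the general solution.
r = -4 + (12/1)t = -4 + 12t
w = 4 - (11/1)t = 4 - 11t
for any integer t.

r = -4 + 12t, w = 4 - 11t for integer t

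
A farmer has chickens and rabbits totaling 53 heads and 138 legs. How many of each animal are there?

Let c = chickens, r = rabbits.
Heads: c + r = 53
Legs: 2c + 4r = 138
From the first equation, c = 53 - r. Substitute:
2(53 - r) + 4r = 138
106 + 2r = 138
r = (138 - 106)/2 = 16
c = 53 - 16 = 37

Chickens: 37, Rabbits: 16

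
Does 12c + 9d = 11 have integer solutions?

Step 1: Compute gcd(12, 9).
gcd(12, 9) = 3

Step 2: Check divisibility.
Does 3 divide 11? 11 = 3 x 3 + 2, so no.

By the theorem on linear Diophantine equations, 12c + 9d = 11 has integer solutions if and only if gcd(12, 9) divides 11. Since 3 does not divide 11, no solutions exist.

No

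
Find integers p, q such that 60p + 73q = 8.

Step 1: Check solvability.
gcd(60, 73) = 1
Since 1 divides 8, solutions exist.

Step 2: Apply extended Euclidean algorithm to find gcd.
We find integers such that 60*x0 + 73*y0 = 1

Step 3: Scale the particular solution.
Multiply by 8/1 = 8:
p = 224, q = -184

Step 4: Verify.
60*(224) + 73*(-184) = 8 = 8 ✓

p = 224, q = -184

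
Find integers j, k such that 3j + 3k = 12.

Step 1: Check solvability.
gcd(3, 3) = 3
Since 3 divides 12, solutions exist.

Step 2: Apply extended Euclidean algorithm to find gcd.
We find integers such that 3*x0 + 3*y0 = 3

Step 3: Scale the particular solution.
Multiply by 12/3 = 4:
j = 0, k = 4

Step 4: Verify.
3*(0) + 3*(4) = 12 = 12 ✓

j = 0, k = 4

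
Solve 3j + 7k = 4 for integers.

Step 1: Check solvability.
gcd(3, 7) = 1
Since 1 divides 4, solutions exist.

Step 2: Apply extended Euclidean algorithm to find gcd.
We find integers such that 3*x0 + 7*y0 = 1

Step 3: Scale the particular solution.
Multiply by 4/1 = 4:
j = -8, k = 4

Step 4: Verify.
3*(-8) + 7*(4) = 4 = 4 ✓

j = -8, k = 4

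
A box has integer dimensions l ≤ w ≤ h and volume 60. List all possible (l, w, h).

Iterate l from 1 to ⌊60^(1/3)⌋. For each l dividing 60, iterate w ≥ l with w dividing 60/l, and set h = 60/(l·w).
Triples found (10): (1×1×60), (1×2×30), (1×3×20), (1×4×15), (1×5×12), (1×6×10), (2×2×15), (2×3×10), (2×5×6), (3×4×5)

(1×1×60), (1×2×30), (1×3×20), (1×4×15), (1×5×12), (1×6×10), (2×2×15), (2×3×10), (2×5×6), (3×4×5)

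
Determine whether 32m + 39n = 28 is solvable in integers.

Step 1: Compute gcd(32, 39).
gcd(32, 39) = 1

Step 2: Check divisibility.
Does 1 divide 28? 28 = 1 x 28, so yes.

By the theorem on linear Diophantine equations, 32m + 39n = 28 has integer solutions if and only if gcd(32, 39) divides 28. Since 1 | 28, solutions exist.

Yes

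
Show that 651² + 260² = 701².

Compute a² + b² = 651² + 260² = 423801 + 67600 = 491401
Compute c² = 701² = 491401
Since 491401 = 491401, confirmed.

Yes, it is a Pythagorean triple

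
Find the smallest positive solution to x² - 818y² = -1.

We need x² = 818y² - 1. Try successive y:
y = 1: x² = 818·1² - 1 = 817, not a perfect square
y = 2: x² = 818·2² - 1 = 3271, not a perfect square
y = 3: x² = 818·3² - 1 = 7361, not a perfect square
...
y = 5: x² = 818·5² - 1 = 20449 = 143² ✓
Check: 143² - 818·5² = 20449 - 20450 = -1 ✓

x = 143, y = 5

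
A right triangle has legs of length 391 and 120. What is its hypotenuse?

c² = a² + b² = 391² + 120² = 152881 + 14400 = 167281
c = 409

409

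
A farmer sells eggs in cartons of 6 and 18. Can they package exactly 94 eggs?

We need non-negative a, b with 6a + 18b = 94.
gcd(6, 18) = 6, and 6 does not divide 94.
No integer solutions exist.

No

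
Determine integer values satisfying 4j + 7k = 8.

Step 1: Check solvability.
gcd(4, 7) = 1
Since 1 divides 8, solutions exist.

Step 2: Apply extended Euclidean algorithm to find gcd.
We find integers such that 4*x0 + 7*y0 = 1

Step 3: Scale the particular solution.
Multiply by 8/1 = 8:
j = 16, k = -8

Step 4: Verify.
4*(16) + 7*(-8) = 8 = 8 ✓

j = 16, k = -8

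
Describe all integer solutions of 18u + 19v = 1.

Step 1: Compute gcd(18, 19) = 1.
Since 1 divides 1, solutions exist.

Step 2: Find a particular solution using extended Euclidean algorithm.
We get u₀ = -1, v₀ = 1.
Check: 18*-1 + 19*1 = 1 = 1 ✓

Step 3: Write the general solution.
u = -1 + (19/1)t = -1 + 19t
v = 1 - (18/1)t = 1 - 18t
for any integer t.

u = -1 + 19t, v = 1 - 18t for integer t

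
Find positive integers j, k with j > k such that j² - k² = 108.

Factor: j² - k² = (j+k)(j-k) = 108.
We need two factors of 108 with the same parity.
Use j+k = 54 and j-k = 2 (product 54·2 = 108).
Adding: 2j = 56, so j = 28.
Subtracting: 2k = 52, so k = 26.
Check: 28² - 26² = 784 - 676 = 108 ✓

j = 28, k = 26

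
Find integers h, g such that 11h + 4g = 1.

Step 1: Check solvability.
gcd(11, 4) = 1
Since 1 divides 1, solutions exist.

Step 2: Apply extended Euclidean algorithm to find gcd.
We find integers such that 11*x0 + 4*y0 = 1

Step 3: Scale the particular solution.
Multiply by 1/1 = 1:
h = -1, g = 3

Step 4: Verify.
11*(-1) + 4*(3) = 1 = 1 ✓

h = -1, g = 3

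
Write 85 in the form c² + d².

We need to find integers c, d > 0 such that c² + d² = 85.
Trying c = 2: d² = 85 - 2² = 85 - 4 = 81
d = 9
Check: 2² + 9² = 4 + 81 = 85 ✓

85 = 2² + 9²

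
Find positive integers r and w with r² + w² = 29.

We need to find integers r, w > 0 such that r² + w² = 29.
Trying r = 2: w² = 29 - 2² = 29 - 4 = 25
w = 5
Check: 2² + 5² = 4 + 25 = 29 ✓

29 = 2² + 5²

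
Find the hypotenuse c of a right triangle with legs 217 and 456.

c² = a² + b² = 217² + 456² = 47089 + 207936 = 255025
c = 505

505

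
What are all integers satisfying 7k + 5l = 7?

Step 1: Compute gcd(7, 5) = 1.
Since 1 divides 7, solutions exist.

Step 2: Find a particular solution using extended Euclidean algorithm.
We get k₀ = -14, l₀ = 21.
Check: 7*-14 + 5*21 = 7 = 7 ✓

Step 3: Write the general solution.
k = -14 + (5/1)t = -14 + 5t
l = 21 - (7/1)t = 21 - 7t
for any integer t.

k = -14 + 5t, l = 21 - 7t for integer t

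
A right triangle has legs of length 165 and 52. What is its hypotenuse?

c² = a² + b² = 165² + 52² = 27225 + 2704 = 29929
c = 173

173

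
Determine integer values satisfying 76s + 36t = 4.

Step 1: Check solvability.
gcd(76, 36) = 4
Since 4 divides 4, solutions exist.

Step 2: Apply extended Euclidean algorithm to find gcd.
We find integers such that 76*x0 + 36*y0 = 4

Step 3: Scale the particular solution.
Multiply by 4/4 = 1:
s = 1, t = -2

Step 4: Verify.
76*(1) + 36*(-2) = 4 = 4 ✓

s = 1, t = -2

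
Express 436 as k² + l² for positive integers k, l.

We need to find integers k, l > 0 such that k² + l² = 436.
Trying k = 6: l² = 436 - 6² = 436 - 36 = 400
l = 20
Check: 6² + 20² = 36 + 400 = 436 ✓

436 = 6² + 20²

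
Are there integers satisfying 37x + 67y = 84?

Step 1: Compute gcd(37, 67).
gcd(37, 67) = 1

Step 2: Check divisibility.
Does 1 divide 84? 84 = 1 x 84, so yes.

By the theorem on linear Diophantine equations, 37x + 67y = 84 has integer solutions if and only if gcd(37, 67) divides 84. Since 1 | 84, solutions exist.

Yes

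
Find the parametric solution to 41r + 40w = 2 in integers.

Step 1: Compute gcd(41, 40) = 1.
Since 1 divides 2, solutions exist.

Step 2: Find a particular solution using extended Euclidean algorithm.
We get r₀ = 2, w₀ = -2.
Check: 41*2 + 40*-2 = 2 = 2 ✓

Step 3: Write the general solution.
r = 2 + (40/1)t = 2 + 40t
w = -2 - (41/1)t = -2 - 41t
for any integer t.

r = 2 + 40t, w = -2 - 41t for integer t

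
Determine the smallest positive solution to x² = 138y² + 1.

We seek the smallest positive integers (x, y) with x² - 138y² = 1, i.e., x² = 138y² + 1.
Try successive y values:
y = 1: x² = 138·1² + 1 = 139, not a perfect square
y = 2: x² = 138·2² + 1 = 553, not a perfect square
y = 3: x² = 138·3² + 1 = 1243, not a perfect square
... continuing the search (or via continued fractions) ...
y = 4: x² = 138·4² + 1 = 2209, x = 47 ✓

Verify: 47² - 138·4² = 2209 - 2208 = 1 ✓

x = 47, y = 4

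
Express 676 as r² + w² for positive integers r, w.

We need to find integers r, w > 0 such that r² + w² = 676.
Trying r = 10: w² = 676 - 10² = 676 - 100 = 576
w = 24
Check: 10² + 24² = 100 + 576 = 676 ✓

676 = 10² + 24²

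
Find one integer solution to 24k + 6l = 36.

Step 1: Check solvability.
gcd(24, 6) = 6
Since 6 divides 36, solutions exist.

Step 2: Apply extended Euclidean algorithm to find gcd.
We find integers such that 24*x0 + 6*y0 = 6

Step 3: Scale the particular solution.
Multiply by 36/6 = 6:
k = 0, l = 6

Step 4: Verify.
24*(0) + 6*(6) = 36 = 36 ✓

k = 0, l = 6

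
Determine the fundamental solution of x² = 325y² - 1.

We need x² = 325y² - 1. Try successive y:
y = 1: x² = 325·1² - 1 = 324 = 18² ✓
Check: 18² - 325·1² = 324 - 325 = -1 ✓

x = 18, y = 1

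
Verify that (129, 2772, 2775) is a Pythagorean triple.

Compute a² + b² = 129² + 2772² = 16641 + 7683984 = 7700625
Compute c² = 2775² = 7700625
Since 7700625 = 7700625, confirmed.

Yes, it is a Pythagorean triple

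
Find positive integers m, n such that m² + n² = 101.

Search for m with 101 - m² a perfect square.
m = 1: 101 - 1² = 101 - 1 = 100 = 10² ✓
So m = 1, n = 10.

m = 1, n = 10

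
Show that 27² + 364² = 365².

Compute a² + b²:
27² + 364² = 729 + 132496 = 133225
Compute c²:
365² = 133225
Since 133225 = 133225, it is a Pythagorean triple.

Yes, it is a Pythagorean triple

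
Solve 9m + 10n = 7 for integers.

Step 1: Check solvability.
gcd(9, 10) = 1
Since 1 divides 7, solutions exist.

Step 2: Apply extended Euclidean algorithm to find gcd.
We find integers such that 9*x0 + 10*y0 = 1

Step 3: Scale the particular solution.
Multiply by 7/1 = 7:
m = -7, n = 7

Step 4: Verify.
9*(-7) + 10*(7) = 7 = 7 ✓

m = -7, n = 7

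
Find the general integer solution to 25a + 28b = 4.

Step 1: Compute gcd(25, 28) = 1.
Since 1 divides 4, solutions exist.

Step 2: Find a particular solution using extended Euclidean algorithm.
We get a₀ = 36, b₀ = -32.
Check: 25*36 + 28*-32 = 4 = 4 ✓

Step 3: Write the general solution.
a = 36 + (28/1)t = 36 + 28t
b = -32 - (25/1)t = -32 - 25t
for any integer t.

a = 36 + 28t, b = -32 - 25t for integer t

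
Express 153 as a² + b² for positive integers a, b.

We need to find integers a, b > 0 such that a² + b² = 153.
Trying a = 3: b² = 153 - 3² = 153 - 9 = 144
b = 12
Check: 3² + 12² = 9 + 144 = 153 ✓

153 = 3² + 12²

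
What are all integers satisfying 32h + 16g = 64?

Step 1: Compute gcd(32, 16) = 16.
Since 16 divides 64, solutions exist.

Step 2: Find a particular solution using extended Euclidean algorithm.
We get h₀ = 0, g₀ = 4.
Check: 32*0 + 16*4 = 64 = 64 ✓

Step 3: Write the general solution.
h = 0 + (16/16)t = 0 + 1t
g = 4 - (32/16)t = 4 - 2t
for any integer t.

h = 0 + 1t, g = 4 - 2t for integer t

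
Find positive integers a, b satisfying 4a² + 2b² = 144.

Try small values of a and check whether (144 - 4a²)/2 is a perfect square.
a = 2: 4·2² = 16, so 2b² = 144 - 16 = 128, giving b² = 64, b = 8.
Check: 4·2² + 2·8² = 16 + 128 = 144 ✓

a = 2, b = 8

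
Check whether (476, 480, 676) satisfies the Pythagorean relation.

Compute a² + b²:
476² + 480² = 226576 + 230400 = 456976
Compute c²:
676² = 456976
Since 456976 = 456976, it is a Pythagorean triple.

Yes, it is a Pythagorean triple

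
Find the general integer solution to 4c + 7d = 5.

Step 1: Compute gcd(4, 7) = 1.
Since 1 divides 5, solutions exist.

Step 2: Find a particular solution using extended Euclidean algorithm.
We get c₀ = 10, d₀ = -5.
Check: 4*10 + 7*-5 = 5 = 5 ✓

Step 3: Write the general solution.
c = 10 + (7/1)t = 10 + 7t
d = -5 - (4/1)t = -5 - 4t
for any integer t.

c = 10 + 7t, d = -5 - 4t for integer t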